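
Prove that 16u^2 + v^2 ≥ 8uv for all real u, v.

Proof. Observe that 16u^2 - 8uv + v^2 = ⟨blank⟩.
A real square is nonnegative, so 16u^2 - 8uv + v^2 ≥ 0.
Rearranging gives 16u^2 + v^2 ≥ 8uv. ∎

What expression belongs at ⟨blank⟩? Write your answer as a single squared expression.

16u^2 - 8uv + v^2 is a perfect-square trinomial: the outer terms are (4u)^2 and (v)^2, and the cross term is -2·4u·v.
So 16u^2 - 8uv + v^2 = (4u - v)^2 ≥ 0.

(4u - v)^2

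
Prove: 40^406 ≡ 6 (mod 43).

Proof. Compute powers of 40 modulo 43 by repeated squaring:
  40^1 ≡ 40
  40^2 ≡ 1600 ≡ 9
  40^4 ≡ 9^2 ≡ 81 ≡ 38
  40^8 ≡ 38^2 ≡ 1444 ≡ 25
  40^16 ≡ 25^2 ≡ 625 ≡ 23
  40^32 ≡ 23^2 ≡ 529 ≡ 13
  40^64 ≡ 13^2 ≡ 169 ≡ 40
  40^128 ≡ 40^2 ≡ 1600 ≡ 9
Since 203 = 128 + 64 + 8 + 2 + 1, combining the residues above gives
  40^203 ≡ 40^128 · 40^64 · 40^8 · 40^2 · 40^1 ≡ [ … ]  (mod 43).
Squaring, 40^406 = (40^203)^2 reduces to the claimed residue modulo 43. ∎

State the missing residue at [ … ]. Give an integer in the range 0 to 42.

36

Multiply the listed residues: 9 · 40 · 25 · 9 · 40 = 360 → 9000 → 81000 → 3240000.
Reducing modulo 43: 3240000 = 75348·43 + 36, so 40^203 ≡ 36.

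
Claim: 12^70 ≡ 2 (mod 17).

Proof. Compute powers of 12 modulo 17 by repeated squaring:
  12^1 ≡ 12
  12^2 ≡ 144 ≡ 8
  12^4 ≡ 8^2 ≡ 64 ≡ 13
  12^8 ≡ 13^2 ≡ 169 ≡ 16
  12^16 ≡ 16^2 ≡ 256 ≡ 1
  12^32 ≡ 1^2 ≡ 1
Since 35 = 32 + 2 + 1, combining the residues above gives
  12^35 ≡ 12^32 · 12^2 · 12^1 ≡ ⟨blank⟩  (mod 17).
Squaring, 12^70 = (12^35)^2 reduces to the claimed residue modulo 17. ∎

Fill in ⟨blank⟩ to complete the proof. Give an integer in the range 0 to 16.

Multiply the listed residues: 1 · 8 · 12 = 8 → 96.
Reducing modulo 17: 96 = 5·17 + 11, so 12^35 ≡ 11.

11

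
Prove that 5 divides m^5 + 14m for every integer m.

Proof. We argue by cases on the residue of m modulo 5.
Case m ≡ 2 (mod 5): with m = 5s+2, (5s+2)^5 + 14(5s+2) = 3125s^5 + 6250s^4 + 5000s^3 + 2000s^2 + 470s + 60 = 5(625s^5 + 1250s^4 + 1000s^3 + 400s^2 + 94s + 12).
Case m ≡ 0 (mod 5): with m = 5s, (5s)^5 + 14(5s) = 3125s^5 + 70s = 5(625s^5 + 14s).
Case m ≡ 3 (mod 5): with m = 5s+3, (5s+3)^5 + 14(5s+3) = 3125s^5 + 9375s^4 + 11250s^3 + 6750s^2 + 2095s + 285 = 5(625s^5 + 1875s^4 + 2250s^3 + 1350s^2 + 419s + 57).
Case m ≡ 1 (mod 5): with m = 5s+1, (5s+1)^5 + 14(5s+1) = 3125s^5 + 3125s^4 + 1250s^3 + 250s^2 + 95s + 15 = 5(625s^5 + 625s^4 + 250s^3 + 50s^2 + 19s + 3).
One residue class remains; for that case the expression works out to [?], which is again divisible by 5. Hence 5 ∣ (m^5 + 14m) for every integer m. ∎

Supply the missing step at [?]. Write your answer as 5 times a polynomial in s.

The residues treated are {2, 0, 3, 1}, so the missing case is m ≡ 4 (mod 5); write m = 5s+4.
Then (5s+4)^5 + 14(5s+4) = 3125s^5 + 12500s^4 + 20000s^3 + 16000s^2 + 6470s + 1080 = 5(625s^5 + 2500s^4 + 4000s^3 + 3200s^2 + 1294s + 216).

5(625s^5 + 2500s^4 + 4000s^3 + 3200s^2 + 1294s + 216)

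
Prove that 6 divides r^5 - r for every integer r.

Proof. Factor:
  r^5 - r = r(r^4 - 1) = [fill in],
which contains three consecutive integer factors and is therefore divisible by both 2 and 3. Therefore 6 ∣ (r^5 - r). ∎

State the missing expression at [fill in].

r^4 - 1 = (r^2 - 1)(r^2 + 1), and r^2 - 1 = (r-1)(r+1).
So r(r^4 - 1) = (r - 1)r(r + 1)(r^2 + 1).

(r - 1)r(r + 1)(r^2 + 1)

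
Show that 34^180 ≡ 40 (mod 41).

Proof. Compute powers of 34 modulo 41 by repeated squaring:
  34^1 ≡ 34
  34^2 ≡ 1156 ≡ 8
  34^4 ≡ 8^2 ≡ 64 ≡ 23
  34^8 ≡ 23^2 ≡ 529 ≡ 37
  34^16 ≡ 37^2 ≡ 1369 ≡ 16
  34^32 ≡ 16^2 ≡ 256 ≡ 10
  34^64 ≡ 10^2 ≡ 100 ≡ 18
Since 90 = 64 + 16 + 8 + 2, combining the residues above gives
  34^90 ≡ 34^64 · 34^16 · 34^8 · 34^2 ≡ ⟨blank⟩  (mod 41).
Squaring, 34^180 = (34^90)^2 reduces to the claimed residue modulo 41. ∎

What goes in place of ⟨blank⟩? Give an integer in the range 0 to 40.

34^64 · 34^16 · 34^8 · 34^2 ≡ 18 · 16 · 37 · 8 = 85248.
85248 mod 41 = 9, so 34^90 ≡ 9 (mod 41).

9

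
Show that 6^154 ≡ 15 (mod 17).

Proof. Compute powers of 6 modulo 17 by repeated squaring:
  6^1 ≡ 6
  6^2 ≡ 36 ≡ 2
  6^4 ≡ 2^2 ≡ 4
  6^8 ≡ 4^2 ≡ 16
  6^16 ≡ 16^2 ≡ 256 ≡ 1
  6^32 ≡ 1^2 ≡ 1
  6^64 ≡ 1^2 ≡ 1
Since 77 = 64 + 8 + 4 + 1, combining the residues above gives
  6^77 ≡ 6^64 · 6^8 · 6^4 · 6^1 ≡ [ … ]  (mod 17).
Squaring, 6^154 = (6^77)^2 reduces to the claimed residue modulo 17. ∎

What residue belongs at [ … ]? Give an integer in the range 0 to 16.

10

Multiply the listed residues: 1 · 16 · 4 · 6 = 16 → 64 → 384.
Reducing modulo 17: 384 = 22·17 + 10, so 6^77 ≡ 10.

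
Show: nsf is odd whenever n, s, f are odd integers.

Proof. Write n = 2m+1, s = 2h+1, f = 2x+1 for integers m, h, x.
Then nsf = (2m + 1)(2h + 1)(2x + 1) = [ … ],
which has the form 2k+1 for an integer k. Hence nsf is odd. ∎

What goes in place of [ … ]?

2(4hmx + 2hm + 2hx + h + 2mx + m + x) + 1

Expanding: (2m + 1)(2h + 1)(2x + 1) = 8hmx + 4hm + 4hx + 2h + 4mx + 2m + 2x + 1.
Every term except the constant is even, so this is 2(4hmx + 2hm + 2hx + h + 2mx + m + x) + 1,
and 4hmx + 2hm + 2hx + h + 2mx + m + x ∈ ℤ gives the required form.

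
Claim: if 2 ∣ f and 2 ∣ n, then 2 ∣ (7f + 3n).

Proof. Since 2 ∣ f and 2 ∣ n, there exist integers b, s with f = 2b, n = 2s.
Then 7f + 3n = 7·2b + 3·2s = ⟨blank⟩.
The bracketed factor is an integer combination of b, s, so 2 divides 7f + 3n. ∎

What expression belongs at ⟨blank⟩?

Each term has a factor of 2: 7·2b + 3·2s = 2·(7b + 3s).
Since 7b + 3s is an integer, 2 ∣ (7f + 3n).

2(7b + 3s)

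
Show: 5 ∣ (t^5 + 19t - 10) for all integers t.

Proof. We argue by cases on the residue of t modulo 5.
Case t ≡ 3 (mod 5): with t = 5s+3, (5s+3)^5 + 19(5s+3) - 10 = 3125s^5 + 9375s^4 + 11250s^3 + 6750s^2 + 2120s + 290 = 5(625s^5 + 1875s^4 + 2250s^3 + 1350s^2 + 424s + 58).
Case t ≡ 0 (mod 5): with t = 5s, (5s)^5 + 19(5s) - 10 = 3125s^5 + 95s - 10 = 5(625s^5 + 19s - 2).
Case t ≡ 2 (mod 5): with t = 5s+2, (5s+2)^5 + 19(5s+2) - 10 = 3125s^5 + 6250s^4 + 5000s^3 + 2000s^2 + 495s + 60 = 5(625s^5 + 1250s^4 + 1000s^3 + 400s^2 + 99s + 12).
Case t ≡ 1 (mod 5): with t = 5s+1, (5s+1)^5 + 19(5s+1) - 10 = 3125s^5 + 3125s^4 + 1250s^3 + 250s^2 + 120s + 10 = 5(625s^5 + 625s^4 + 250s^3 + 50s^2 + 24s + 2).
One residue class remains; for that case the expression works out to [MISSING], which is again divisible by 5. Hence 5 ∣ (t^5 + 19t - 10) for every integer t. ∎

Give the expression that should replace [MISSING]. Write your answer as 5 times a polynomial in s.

5(625s^5 + 2500s^4 + 4000s^3 + 3200s^2 + 1299s + 218)

The residues treated are {3, 0, 2, 1}, so the missing case is t ≡ 4 (mod 5); write t = 5s+4.
Then (5s+4)^5 + 19(5s+4) - 10 = 3125s^5 + 12500s^4 + 20000s^3 + 16000s^2 + 6495s + 1090 = 5(625s^5 + 2500s^4 + 4000s^3 + 3200s^2 + 1299s + 218).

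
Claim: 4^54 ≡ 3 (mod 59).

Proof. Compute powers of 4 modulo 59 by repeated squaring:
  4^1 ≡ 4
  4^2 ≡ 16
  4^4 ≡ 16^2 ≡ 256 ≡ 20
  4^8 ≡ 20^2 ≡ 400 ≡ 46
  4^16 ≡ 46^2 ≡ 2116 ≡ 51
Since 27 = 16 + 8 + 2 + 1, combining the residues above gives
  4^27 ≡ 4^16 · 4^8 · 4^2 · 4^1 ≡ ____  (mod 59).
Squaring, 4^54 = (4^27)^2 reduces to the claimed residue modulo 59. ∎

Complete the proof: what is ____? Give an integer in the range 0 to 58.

Multiply the listed residues: 51 · 46 · 16 · 4 = 2346 → 37536 → 150144.
Reducing modulo 59: 150144 = 2544·59 + 48, so 4^27 ≡ 48.

48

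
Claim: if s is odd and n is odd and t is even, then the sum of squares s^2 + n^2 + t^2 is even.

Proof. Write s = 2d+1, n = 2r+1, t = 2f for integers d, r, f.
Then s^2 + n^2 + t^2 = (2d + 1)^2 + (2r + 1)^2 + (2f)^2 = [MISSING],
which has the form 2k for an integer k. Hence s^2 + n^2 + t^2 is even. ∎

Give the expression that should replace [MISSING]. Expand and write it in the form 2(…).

(2d + 1)^2 + (2r + 1)^2 + (2f)^2 = 4d^2 + 4d + 4f^2 + 4r^2 + 4r + 2
= 2(2d^2 + 2d + 2f^2 + 2r^2 + 2r + 1).
Since 2d^2 + 2d + 2f^2 + 2r^2 + 2r + 1 is an integer, the sum of squares is of the form 2k for an integer k.

2(2d^2 + 2d + 2f^2 + 2r^2 + 2r + 1)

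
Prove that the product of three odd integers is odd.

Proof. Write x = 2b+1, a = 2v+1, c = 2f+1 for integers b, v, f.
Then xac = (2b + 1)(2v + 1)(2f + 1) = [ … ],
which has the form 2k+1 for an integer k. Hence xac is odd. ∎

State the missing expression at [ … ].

(2b + 1)(2v + 1)(2f + 1) = 8bfv + 4bf + 4bv + 2b + 4fv + 2f + 2v + 1
= 2(4bfv + 2bf + 2bv + b + 2fv + f + v) + 1.
Since 4bfv + 2bf + 2bv + b + 2fv + f + v is an integer, the product is of the form 2k+1 for an integer k.

2(4bfv + 2bf + 2bv + b + 2fv + f + v) + 1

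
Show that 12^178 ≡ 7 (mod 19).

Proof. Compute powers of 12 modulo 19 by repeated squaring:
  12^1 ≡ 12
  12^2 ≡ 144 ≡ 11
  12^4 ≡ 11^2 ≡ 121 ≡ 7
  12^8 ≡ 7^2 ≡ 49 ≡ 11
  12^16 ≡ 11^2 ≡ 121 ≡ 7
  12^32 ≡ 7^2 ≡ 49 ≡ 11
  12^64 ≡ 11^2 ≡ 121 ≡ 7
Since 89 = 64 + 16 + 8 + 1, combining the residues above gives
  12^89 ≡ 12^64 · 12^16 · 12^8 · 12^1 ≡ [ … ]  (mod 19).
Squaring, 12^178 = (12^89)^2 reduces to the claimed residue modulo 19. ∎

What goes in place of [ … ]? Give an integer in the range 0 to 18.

8

Multiply the listed residues: 7 · 7 · 11 · 12 = 49 → 539 → 6468.
Reducing modulo 19: 6468 = 340·19 + 8, so 12^89 ≡ 8.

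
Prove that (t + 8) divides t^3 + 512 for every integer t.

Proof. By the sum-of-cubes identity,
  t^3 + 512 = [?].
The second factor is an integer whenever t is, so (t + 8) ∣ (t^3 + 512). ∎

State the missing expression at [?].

Polynomial division of t^3 + 512 by t + 8 leaves remainder 0 and quotient t^2 - 8t + 64.
Hence t^3 + 512 = (t + 8)(t^2 - 8t + 64).

(t + 8)(t^2 - 8t + 64)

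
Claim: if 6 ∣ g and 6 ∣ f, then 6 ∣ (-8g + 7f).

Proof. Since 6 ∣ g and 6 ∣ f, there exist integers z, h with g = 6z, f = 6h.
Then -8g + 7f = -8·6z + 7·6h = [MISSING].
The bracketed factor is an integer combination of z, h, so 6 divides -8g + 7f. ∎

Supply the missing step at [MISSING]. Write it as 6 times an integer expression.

Pull the common 6 out of every term: -8·6z + 7·6h = 6(7h - 8z).
7h - 8z is an integer, which exhibits the divisibility.

6(7h - 8z)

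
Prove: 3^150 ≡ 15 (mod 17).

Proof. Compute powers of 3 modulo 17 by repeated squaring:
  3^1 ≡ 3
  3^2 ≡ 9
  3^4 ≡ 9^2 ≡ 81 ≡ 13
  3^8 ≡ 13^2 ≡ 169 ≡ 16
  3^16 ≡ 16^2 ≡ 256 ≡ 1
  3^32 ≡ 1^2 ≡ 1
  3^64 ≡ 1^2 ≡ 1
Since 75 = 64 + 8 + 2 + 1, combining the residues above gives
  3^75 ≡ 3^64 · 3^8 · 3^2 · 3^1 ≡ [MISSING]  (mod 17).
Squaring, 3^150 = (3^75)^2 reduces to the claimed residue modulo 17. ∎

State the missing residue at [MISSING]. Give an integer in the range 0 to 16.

3^64 · 3^8 · 3^2 · 3^1 ≡ 1 · 16 · 9 · 3 = 432.
432 mod 17 = 7, so 3^75 ≡ 7 (mod 17).

7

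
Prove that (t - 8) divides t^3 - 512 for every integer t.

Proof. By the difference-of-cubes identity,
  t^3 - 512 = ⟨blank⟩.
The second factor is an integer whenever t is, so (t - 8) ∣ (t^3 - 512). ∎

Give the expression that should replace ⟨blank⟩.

Polynomial division of t^3 - 512 by t - 8 leaves remainder 0 and quotient t^2 + 8t + 64.
Hence t^3 - 512 = (t - 8)(t^2 + 8t + 64).

(t - 8)(t^2 + 8t + 64)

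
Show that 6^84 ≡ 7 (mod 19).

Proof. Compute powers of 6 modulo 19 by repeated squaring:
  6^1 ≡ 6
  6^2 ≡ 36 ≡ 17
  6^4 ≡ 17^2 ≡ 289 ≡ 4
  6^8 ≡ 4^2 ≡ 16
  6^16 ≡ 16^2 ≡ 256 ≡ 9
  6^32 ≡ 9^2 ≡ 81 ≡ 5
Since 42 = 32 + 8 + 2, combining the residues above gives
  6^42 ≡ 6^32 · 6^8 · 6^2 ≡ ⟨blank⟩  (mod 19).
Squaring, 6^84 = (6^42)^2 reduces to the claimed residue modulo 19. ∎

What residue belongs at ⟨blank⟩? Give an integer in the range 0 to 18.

Multiply the listed residues: 5 · 16 · 17 = 80 → 1360.
Reducing modulo 19: 1360 = 71·19 + 11, so 6^42 ≡ 11.

11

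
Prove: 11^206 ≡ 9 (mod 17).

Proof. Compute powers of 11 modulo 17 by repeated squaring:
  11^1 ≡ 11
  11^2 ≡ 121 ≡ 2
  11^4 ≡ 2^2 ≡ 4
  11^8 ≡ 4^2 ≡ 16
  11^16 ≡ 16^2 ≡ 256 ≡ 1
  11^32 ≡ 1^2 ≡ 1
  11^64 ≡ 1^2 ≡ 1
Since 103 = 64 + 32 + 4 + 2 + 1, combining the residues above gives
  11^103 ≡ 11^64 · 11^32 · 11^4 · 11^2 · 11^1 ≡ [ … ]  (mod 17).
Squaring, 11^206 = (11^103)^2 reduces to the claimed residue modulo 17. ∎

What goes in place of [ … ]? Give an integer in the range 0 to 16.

11^64 · 11^32 · 11^4 · 11^2 · 11^1 ≡ 1 · 1 · 4 · 2 · 11 = 88.
88 mod 17 = 3, so 11^103 ≡ 3 (mod 17).

3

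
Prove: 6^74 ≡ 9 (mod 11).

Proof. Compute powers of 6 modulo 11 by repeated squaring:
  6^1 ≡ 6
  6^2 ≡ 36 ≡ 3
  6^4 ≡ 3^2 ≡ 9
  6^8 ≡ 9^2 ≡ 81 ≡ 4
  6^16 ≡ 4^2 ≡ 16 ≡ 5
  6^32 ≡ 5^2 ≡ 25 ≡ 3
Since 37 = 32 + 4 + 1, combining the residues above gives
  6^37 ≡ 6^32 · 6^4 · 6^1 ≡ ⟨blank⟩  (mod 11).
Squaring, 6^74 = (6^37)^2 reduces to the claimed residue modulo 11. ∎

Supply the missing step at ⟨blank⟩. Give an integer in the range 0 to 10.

8

Multiply the listed residues: 3 · 9 · 6 = 27 → 162.
Reducing modulo 11: 162 = 14·11 + 8, so 6^37 ≡ 8.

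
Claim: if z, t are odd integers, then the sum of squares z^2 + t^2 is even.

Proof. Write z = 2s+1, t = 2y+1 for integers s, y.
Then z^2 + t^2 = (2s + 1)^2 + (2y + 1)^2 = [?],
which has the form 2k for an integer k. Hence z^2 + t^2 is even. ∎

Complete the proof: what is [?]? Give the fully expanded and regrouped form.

2(2s^2 + 2s + 2y^2 + 2y + 1)

(2s + 1)^2 + (2y + 1)^2 = 4s^2 + 4s + 4y^2 + 4y + 2
= 2(2s^2 + 2s + 2y^2 + 2y + 1).
Since 2s^2 + 2s + 2y^2 + 2y + 1 is an integer, the sum of squares is of the form 2k for an integer k.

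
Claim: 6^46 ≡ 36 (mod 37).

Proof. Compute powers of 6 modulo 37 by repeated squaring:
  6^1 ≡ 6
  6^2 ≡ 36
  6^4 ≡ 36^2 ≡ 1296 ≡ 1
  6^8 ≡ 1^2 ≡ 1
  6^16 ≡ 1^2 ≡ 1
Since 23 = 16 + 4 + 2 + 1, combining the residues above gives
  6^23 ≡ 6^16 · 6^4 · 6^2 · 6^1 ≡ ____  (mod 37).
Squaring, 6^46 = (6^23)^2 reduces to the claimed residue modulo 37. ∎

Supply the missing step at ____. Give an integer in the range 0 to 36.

31

Multiply the listed residues: 1 · 1 · 36 · 6 = 1 → 36 → 216.
Reducing modulo 37: 216 = 5·37 + 31, so 6^23 ≡ 31.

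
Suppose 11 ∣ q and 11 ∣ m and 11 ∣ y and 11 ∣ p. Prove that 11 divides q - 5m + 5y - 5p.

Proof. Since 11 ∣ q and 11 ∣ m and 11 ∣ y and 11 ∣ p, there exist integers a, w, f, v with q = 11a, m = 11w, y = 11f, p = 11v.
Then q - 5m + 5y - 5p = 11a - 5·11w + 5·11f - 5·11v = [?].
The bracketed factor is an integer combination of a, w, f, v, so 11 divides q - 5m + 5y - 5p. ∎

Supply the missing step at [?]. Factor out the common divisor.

11(a + 5f - 5v - 5w)

Pull the common 11 out of every term: 11a - 5·11w + 5·11f - 5·11v = 11(a + 5f - 5v - 5w).
a + 5f - 5v - 5w is an integer, which exhibits the divisibility.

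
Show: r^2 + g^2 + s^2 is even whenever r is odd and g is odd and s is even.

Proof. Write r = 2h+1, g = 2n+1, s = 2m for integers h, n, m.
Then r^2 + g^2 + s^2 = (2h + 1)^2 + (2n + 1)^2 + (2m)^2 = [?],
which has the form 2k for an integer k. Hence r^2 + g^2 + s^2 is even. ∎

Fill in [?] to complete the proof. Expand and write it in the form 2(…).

2(2h^2 + 2h + 2m^2 + 2n^2 + 2n + 1)

Expanding: (2h + 1)^2 + (2n + 1)^2 + (2m)^2 = 4h^2 + 4h + 4m^2 + 4n^2 + 4n + 2.
Every term is even; pulling out the factor of 2 gives 2(2h^2 + 2h + 2m^2 + 2n^2 + 2n + 1).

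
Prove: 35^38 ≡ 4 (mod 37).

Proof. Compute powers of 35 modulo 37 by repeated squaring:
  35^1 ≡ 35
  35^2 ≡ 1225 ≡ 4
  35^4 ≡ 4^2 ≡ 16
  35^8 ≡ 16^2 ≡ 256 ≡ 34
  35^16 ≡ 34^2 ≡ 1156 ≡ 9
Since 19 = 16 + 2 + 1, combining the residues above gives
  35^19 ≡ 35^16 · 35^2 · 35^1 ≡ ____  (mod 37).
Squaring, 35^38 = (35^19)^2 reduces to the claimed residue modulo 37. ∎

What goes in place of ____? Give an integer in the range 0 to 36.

2

35^16 · 35^2 · 35^1 ≡ 9 · 4 · 35 = 1260.
1260 mod 37 = 2, so 35^19 ≡ 2 (mod 37).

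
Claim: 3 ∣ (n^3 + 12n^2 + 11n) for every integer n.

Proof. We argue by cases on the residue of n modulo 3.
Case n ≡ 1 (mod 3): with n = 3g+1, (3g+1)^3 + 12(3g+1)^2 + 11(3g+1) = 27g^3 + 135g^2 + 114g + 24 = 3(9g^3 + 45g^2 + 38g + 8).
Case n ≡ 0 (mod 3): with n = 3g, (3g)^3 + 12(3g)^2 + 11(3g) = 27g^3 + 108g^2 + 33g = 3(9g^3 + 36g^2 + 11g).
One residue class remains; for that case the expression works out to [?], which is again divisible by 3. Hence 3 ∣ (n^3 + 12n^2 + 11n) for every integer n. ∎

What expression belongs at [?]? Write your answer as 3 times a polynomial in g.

3(9g^3 + 54g^2 + 71g + 26)

The residues treated are {1, 0}, so the missing case is n ≡ 2 (mod 3); write n = 3g+2.
Then (3g+2)^3 + 12(3g+2)^2 + 11(3g+2) = 27g^3 + 162g^2 + 213g + 78 = 3(9g^3 + 54g^2 + 71g + 26).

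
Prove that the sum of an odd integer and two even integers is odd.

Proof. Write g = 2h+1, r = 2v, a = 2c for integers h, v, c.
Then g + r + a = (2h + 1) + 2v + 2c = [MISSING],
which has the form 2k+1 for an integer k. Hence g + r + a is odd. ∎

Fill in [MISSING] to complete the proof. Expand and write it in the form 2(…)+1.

2(c + h + v) + 1

Expanding: (2h + 1) + 2v + 2c = 2c + 2h + 2v + 1.
Every term except the constant is even, so this is 2(c + h + v) + 1,
and c + h + v ∈ ℤ gives the required form.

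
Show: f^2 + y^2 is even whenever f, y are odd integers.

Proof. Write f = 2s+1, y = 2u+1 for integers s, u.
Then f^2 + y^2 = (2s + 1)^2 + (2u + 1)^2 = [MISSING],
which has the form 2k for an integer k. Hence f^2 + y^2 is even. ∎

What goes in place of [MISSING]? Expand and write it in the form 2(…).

2(2s^2 + 2s + 2u^2 + 2u + 1)

(2s + 1)^2 + (2u + 1)^2 = 4s^2 + 4s + 4u^2 + 4u + 2
= 2(2s^2 + 2s + 2u^2 + 2u + 1).
Since 2s^2 + 2s + 2u^2 + 2u + 1 is an integer, the sum of squares is of the form 2k for an integer k.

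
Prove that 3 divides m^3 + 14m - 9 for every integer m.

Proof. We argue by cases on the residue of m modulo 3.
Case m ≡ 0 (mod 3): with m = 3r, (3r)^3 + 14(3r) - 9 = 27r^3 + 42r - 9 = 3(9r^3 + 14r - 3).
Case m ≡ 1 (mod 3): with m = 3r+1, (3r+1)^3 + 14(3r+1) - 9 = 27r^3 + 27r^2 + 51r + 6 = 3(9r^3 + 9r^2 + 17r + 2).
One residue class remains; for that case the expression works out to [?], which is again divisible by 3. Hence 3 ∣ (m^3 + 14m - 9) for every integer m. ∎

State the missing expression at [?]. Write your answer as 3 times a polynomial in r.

Only m ≡ 2 (mod 3) is unaccounted for. Put m = 3r+2:
(3r+2)^3 + 14(3r+2) - 9 expands to 27r^3 + 54r^2 + 78r + 27,
and factoring out 3 leaves 3(9r^3 + 18r^2 + 26r + 9).

3(9r^3 + 18r^2 + 26r + 9)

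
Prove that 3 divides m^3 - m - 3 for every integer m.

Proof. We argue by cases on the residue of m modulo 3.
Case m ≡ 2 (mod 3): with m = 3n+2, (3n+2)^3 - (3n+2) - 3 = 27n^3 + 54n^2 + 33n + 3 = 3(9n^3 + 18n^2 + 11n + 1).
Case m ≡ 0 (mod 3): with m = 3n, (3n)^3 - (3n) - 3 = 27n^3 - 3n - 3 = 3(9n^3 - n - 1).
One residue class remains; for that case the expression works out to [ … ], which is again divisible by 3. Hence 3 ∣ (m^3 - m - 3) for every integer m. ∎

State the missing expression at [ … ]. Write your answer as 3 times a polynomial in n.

Only m ≡ 1 (mod 3) is unaccounted for. Put m = 3n+1:
(3n+1)^3 - (3n+1) - 3 expands to 27n^3 + 27n^2 + 6n - 3,
and factoring out 3 leaves 3(9n^3 + 9n^2 + 2n - 1).

3(9n^3 + 9n^2 + 2n - 1)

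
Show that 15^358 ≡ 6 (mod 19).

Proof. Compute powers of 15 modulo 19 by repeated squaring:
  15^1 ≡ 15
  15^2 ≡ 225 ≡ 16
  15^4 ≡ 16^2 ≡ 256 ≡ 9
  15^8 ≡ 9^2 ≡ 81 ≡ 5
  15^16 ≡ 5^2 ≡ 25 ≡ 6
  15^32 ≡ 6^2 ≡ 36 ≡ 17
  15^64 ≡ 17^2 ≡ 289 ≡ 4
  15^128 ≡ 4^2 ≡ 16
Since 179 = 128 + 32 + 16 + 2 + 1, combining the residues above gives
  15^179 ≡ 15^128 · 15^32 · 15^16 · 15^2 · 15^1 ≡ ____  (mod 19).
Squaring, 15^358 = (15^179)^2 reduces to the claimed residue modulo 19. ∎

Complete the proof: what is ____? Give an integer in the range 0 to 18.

14

15^128 · 15^32 · 15^16 · 15^2 · 15^1 ≡ 16 · 17 · 6 · 16 · 15 = 391680.
391680 mod 19 = 14, so 15^179 ≡ 14 (mod 19).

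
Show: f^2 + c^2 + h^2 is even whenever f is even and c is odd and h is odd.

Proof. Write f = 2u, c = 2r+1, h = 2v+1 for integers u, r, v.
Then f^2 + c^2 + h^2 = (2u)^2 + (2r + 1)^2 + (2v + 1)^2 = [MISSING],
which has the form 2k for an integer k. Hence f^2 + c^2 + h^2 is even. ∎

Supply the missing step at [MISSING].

(2u)^2 + (2r + 1)^2 + (2v + 1)^2 = 4r^2 + 4r + 4u^2 + 4v^2 + 4v + 2
= 2(2r^2 + 2r + 2u^2 + 2v^2 + 2v + 1).
Since 2r^2 + 2r + 2u^2 + 2v^2 + 2v + 1 is an integer, the sum of squares is of the form 2k for an integer k.

2(2r^2 + 2r + 2u^2 + 2v^2 + 2v + 1)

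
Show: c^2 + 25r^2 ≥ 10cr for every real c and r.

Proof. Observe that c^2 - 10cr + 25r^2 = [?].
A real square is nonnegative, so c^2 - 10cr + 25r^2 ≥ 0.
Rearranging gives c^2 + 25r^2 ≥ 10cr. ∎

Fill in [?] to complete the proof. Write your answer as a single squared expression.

(c - 5r)^2

The leading and trailing coefficients are 1^2 and 5^2, and 10 = 2·1·5, so the trinomial is (c - 5r)^2.
Hence c^2 - 10cr + 25r^2 ≥ 0.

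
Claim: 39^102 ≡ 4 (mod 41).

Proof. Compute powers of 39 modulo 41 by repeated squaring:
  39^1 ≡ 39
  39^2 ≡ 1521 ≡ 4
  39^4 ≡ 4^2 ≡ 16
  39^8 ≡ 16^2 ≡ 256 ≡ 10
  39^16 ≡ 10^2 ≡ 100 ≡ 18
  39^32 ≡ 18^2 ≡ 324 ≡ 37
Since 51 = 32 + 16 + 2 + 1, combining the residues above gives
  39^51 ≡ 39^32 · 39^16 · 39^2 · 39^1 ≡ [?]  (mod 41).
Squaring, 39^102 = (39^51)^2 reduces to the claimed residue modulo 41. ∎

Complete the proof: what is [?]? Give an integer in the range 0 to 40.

2

Multiply the listed residues: 37 · 18 · 4 · 39 = 666 → 2664 → 103896.
Reducing modulo 41: 103896 = 2534·41 + 2, so 39^51 ≡ 2.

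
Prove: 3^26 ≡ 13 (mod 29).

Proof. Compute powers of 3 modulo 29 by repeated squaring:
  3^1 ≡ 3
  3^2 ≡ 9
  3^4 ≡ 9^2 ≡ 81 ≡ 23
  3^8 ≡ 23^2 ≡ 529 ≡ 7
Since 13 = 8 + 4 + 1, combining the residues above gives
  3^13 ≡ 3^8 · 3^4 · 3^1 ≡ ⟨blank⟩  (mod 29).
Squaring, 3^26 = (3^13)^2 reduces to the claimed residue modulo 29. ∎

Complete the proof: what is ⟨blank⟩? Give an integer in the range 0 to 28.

Multiply the listed residues: 7 · 23 · 3 = 161 → 483.
Reducing modulo 29: 483 = 16·29 + 19, so 3^13 ≡ 19.

19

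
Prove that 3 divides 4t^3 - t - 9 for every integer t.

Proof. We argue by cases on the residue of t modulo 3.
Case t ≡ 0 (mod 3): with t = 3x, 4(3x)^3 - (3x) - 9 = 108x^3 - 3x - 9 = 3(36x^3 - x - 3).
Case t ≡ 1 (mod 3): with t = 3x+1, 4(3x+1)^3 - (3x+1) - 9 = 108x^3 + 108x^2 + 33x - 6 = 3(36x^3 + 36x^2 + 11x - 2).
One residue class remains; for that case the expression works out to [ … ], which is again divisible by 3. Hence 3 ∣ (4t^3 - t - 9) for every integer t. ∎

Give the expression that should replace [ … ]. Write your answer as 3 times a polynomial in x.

Only t ≡ 2 (mod 3) is unaccounted for. Put t = 3x+2:
4(3x+2)^3 - (3x+2) - 9 expands to 108x^3 + 216x^2 + 141x + 21,
and factoring out 3 leaves 3(36x^3 + 72x^2 + 47x + 7).

3(36x^3 + 72x^2 + 47x + 7)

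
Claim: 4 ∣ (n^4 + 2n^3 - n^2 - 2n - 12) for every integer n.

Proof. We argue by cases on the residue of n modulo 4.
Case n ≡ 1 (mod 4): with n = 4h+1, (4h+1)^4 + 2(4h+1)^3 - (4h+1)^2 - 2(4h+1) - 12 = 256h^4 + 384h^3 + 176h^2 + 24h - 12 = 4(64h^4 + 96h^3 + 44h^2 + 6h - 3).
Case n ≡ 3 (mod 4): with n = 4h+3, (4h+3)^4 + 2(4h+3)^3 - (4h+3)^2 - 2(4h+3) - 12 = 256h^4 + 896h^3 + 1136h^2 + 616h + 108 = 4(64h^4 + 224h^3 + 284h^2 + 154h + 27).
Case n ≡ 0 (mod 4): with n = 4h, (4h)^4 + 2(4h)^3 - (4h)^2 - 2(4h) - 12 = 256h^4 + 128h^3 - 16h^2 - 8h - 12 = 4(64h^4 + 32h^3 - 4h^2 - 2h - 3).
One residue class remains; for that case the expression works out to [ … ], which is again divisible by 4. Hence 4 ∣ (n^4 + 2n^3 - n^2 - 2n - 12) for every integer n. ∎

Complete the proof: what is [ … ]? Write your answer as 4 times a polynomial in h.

The residues treated are {1, 3, 0}, so the missing case is n ≡ 2 (mod 4); write n = 4h+2.
Then (4h+2)^4 + 2(4h+2)^3 - (4h+2)^2 - 2(4h+2) - 12 = 256h^4 + 640h^3 + 560h^2 + 200h + 12 = 4(64h^4 + 160h^3 + 140h^2 + 50h + 3).

4(64h^4 + 160h^3 + 140h^2 + 50h + 3)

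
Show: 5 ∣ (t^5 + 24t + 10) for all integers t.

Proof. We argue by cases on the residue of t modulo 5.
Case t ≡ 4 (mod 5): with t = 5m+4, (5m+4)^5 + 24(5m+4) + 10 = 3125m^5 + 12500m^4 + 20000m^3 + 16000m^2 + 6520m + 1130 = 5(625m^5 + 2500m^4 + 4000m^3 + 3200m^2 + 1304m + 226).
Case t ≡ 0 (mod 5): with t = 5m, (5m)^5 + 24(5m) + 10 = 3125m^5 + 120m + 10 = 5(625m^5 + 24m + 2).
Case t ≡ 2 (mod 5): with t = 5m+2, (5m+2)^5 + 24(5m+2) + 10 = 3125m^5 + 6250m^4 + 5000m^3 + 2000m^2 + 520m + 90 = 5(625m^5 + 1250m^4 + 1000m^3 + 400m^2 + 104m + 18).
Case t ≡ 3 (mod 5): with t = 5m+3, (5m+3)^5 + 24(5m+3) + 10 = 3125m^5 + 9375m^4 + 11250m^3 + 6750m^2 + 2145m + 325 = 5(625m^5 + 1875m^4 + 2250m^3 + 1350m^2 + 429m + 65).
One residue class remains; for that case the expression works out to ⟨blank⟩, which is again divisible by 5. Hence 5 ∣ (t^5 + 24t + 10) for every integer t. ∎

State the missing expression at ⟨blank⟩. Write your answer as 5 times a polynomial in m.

5(625m^5 + 625m^4 + 250m^3 + 50m^2 + 29m + 7)

The residues treated are {4, 0, 2, 3}, so the missing case is t ≡ 1 (mod 5); write t = 5m+1.
Then (5m+1)^5 + 24(5m+1) + 10 = 3125m^5 + 3125m^4 + 1250m^3 + 250m^2 + 145m + 35 = 5(625m^5 + 625m^4 + 250m^3 + 50m^2 + 29m + 7).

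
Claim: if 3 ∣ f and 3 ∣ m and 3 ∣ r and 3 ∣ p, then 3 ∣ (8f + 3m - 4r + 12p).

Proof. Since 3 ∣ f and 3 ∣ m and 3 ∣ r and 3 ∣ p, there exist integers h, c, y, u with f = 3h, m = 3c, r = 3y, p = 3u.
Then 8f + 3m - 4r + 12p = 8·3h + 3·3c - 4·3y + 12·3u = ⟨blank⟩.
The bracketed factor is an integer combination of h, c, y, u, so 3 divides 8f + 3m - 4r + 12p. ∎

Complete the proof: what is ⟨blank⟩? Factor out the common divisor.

3(3c + 8h + 12u - 4y)

Pull the common 3 out of every term: 8·3h + 3·3c - 4·3y + 12·3u = 3(3c + 8h + 12u - 4y).
3c + 8h + 12u - 4y is an integer, which exhibits the divisibility.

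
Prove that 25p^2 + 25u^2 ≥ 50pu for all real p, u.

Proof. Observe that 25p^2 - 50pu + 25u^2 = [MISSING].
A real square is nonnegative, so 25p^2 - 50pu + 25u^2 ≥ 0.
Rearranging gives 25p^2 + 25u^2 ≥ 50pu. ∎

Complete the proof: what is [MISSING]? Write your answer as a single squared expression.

(5p - 5u)^2

The leading and trailing coefficients are 5^2 and 5^2, and 50 = 2·5·5, so the trinomial is (5p - 5u)^2.
Hence 25p^2 - 50pu + 25u^2 ≥ 0.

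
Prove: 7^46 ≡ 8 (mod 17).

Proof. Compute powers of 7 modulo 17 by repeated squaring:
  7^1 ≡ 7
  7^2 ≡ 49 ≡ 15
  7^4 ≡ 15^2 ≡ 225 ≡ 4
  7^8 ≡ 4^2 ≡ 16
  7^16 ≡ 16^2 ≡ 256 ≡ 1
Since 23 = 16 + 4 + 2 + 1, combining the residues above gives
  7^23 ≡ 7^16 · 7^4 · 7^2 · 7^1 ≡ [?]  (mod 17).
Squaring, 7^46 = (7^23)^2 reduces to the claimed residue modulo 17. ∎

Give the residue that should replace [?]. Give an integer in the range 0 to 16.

7^16 · 7^4 · 7^2 · 7^1 ≡ 1 · 4 · 15 · 7 = 420.
420 mod 17 = 12, so 7^23 ≡ 12 (mod 17).

12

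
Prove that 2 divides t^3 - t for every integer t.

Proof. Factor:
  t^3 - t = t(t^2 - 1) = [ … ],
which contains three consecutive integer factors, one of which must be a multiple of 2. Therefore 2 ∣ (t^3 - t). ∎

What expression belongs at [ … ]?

t(t^2 - 1) = t(t - 1)(t + 1) = (t - 1)t(t + 1).
These three factors are consecutive integers, so their product is divisible by 2.

(t - 1)t(t + 1)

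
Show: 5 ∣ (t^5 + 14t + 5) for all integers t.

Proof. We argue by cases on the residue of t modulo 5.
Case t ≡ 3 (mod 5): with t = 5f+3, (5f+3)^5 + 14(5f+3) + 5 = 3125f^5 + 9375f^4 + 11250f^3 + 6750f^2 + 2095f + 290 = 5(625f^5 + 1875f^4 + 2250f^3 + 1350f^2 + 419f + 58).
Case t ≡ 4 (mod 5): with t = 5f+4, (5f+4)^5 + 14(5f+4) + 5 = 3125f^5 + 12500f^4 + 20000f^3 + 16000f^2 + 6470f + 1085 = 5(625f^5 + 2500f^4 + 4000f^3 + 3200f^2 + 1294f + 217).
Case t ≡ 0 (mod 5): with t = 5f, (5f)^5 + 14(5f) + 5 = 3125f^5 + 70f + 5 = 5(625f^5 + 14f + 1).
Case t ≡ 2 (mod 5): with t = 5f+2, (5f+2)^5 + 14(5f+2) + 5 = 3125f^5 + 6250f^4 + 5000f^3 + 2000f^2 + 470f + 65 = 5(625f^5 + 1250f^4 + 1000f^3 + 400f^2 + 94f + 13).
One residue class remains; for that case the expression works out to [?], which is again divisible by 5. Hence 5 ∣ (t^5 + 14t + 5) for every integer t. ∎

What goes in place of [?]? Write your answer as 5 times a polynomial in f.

5(625f^5 + 625f^4 + 250f^3 + 50f^2 + 19f + 4)

Only t ≡ 1 (mod 5) is unaccounted for. Put t = 5f+1:
(5f+1)^5 + 14(5f+1) + 5 expands to 3125f^5 + 3125f^4 + 1250f^3 + 250f^2 + 95f + 20,
and factoring out 5 leaves 5(625f^5 + 625f^4 + 250f^3 + 50f^2 + 19f + 4).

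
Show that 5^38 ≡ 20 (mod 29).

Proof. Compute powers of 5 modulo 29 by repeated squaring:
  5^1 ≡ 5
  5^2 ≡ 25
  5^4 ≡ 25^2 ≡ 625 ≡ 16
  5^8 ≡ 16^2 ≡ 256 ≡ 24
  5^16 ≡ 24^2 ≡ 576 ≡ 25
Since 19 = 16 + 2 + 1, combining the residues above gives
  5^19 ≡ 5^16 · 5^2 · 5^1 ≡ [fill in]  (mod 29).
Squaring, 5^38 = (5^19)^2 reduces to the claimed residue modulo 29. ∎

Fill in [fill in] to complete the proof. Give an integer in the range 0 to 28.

5^16 · 5^2 · 5^1 ≡ 25 · 25 · 5 = 3125.
3125 mod 29 = 22, so 5^19 ≡ 22 (mod 29).

22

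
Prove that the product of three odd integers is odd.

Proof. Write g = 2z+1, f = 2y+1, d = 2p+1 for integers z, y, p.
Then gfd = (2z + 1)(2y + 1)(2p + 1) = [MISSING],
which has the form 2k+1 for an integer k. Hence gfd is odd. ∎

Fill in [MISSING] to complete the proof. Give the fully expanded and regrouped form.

Expanding: (2z + 1)(2y + 1)(2p + 1) = 8pyz + 4py + 4pz + 2p + 4yz + 2y + 2z + 1.
Every term except the constant is even, so this is 2(4pyz + 2py + 2pz + p + 2yz + y + z) + 1,
and 4pyz + 2py + 2pz + p + 2yz + y + z ∈ ℤ gives the required form.

2(4pyz + 2py + 2pz + p + 2yz + y + z) + 1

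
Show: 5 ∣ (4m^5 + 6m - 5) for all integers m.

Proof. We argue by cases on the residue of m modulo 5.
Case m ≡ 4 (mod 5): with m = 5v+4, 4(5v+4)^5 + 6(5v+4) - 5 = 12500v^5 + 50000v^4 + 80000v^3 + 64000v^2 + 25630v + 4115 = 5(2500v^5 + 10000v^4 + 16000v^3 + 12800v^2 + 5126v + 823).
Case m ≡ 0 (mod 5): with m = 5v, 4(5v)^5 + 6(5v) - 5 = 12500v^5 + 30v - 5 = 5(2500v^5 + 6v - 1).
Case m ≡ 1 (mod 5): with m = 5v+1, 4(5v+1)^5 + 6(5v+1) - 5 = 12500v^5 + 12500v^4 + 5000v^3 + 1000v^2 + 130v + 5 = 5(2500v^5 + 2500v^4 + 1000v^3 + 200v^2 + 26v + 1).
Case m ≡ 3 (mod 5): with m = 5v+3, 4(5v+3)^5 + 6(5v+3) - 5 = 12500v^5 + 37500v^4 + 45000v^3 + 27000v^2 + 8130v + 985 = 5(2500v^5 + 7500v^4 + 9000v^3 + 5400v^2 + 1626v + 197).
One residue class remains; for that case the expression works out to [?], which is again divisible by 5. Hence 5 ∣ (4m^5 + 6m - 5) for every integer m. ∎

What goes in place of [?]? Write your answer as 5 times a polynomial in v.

Only m ≡ 2 (mod 5) is unaccounted for. Put m = 5v+2:
4(5v+2)^5 + 6(5v+2) - 5 expands to 12500v^5 + 25000v^4 + 20000v^3 + 8000v^2 + 1630v + 135,
and factoring out 5 leaves 5(2500v^5 + 5000v^4 + 4000v^3 + 1600v^2 + 326v + 27).

5(2500v^5 + 5000v^4 + 4000v^3 + 1600v^2 + 326v + 27)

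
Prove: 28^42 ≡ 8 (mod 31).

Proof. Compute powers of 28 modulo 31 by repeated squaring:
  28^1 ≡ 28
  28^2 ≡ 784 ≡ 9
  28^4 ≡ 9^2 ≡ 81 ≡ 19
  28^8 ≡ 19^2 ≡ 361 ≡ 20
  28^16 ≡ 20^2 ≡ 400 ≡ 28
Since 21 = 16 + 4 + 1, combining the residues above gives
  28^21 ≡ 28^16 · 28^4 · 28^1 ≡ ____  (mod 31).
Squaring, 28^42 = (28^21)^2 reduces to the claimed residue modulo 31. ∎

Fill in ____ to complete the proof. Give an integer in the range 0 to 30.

28^16 · 28^4 · 28^1 ≡ 28 · 19 · 28 = 14896.
14896 mod 31 = 16, so 28^21 ≡ 16 (mod 31).

16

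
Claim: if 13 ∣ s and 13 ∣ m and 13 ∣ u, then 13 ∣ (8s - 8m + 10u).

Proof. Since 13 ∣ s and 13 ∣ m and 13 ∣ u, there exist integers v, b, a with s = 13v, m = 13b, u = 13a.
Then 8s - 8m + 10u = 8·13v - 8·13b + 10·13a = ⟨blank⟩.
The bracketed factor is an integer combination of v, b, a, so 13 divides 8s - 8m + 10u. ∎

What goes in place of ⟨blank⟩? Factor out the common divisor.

13(10a - 8b + 8v)

Pull the common 13 out of every term: 8·13v - 8·13b + 10·13a = 13(10a - 8b + 8v).
10a - 8b + 8v is an integer, which exhibits the divisibility.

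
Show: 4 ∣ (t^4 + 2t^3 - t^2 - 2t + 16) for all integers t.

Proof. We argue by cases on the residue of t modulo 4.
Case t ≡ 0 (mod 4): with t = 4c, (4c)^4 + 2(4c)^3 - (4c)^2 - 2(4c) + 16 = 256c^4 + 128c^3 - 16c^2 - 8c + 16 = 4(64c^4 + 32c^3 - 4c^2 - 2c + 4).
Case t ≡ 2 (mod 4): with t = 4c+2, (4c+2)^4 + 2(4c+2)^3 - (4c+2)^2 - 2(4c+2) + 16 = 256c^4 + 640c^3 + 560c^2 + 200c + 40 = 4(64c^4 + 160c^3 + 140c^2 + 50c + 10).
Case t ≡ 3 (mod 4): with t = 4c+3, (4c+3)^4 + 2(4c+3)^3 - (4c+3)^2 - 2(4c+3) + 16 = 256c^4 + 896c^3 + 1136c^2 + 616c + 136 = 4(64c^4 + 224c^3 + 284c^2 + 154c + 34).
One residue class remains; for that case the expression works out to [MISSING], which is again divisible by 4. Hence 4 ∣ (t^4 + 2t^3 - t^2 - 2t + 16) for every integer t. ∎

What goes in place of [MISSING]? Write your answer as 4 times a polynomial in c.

4(64c^4 + 96c^3 + 44c^2 + 6c + 4)

Only t ≡ 1 (mod 4) is unaccounted for. Put t = 4c+1:
(4c+1)^4 + 2(4c+1)^3 - (4c+1)^2 - 2(4c+1) + 16 expands to 256c^4 + 384c^3 + 176c^2 + 24c + 16,
and factoring out 4 leaves 4(64c^4 + 96c^3 + 44c^2 + 6c + 4).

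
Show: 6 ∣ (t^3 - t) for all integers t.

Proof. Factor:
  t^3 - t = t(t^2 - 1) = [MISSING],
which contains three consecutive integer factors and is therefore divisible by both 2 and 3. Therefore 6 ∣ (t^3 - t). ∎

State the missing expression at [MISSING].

t(t^2 - 1) = t(t - 1)(t + 1) = (t - 1)t(t + 1).
These three factors are consecutive integers, so their product is divisible by 6.

(t - 1)t(t + 1)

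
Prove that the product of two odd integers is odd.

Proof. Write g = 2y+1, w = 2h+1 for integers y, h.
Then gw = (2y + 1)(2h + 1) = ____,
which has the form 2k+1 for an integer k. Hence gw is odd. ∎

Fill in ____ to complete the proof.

Expanding: (2y + 1)(2h + 1) = 4hy + 2h + 2y + 1.
Every term except the constant is even, so this is 2(2hy + h + y) + 1,
and 2hy + h + y ∈ ℤ gives the required form.

2(2hy + h + y) + 1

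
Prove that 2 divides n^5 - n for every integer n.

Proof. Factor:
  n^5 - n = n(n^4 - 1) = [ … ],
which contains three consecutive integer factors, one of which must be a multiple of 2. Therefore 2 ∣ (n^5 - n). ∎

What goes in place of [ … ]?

(n - 1)n(n + 1)(n^2 + 1)

n^4 - 1 = (n^2 - 1)(n^2 + 1), and n^2 - 1 = (n-1)(n+1).
So n(n^4 - 1) = (n - 1)n(n + 1)(n^2 + 1).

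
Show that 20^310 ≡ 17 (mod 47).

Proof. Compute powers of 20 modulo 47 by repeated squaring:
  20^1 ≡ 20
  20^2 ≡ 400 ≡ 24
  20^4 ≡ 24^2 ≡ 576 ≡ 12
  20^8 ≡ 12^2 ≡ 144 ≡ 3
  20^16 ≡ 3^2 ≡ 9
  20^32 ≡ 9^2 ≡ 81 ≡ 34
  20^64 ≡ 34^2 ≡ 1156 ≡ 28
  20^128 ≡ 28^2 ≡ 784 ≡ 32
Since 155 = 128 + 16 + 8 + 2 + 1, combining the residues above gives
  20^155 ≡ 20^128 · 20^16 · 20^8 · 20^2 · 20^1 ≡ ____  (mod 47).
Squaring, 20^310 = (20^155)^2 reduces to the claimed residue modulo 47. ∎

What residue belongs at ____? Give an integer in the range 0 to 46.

39

20^128 · 20^16 · 20^8 · 20^2 · 20^1 ≡ 32 · 9 · 3 · 24 · 20 = 414720.
414720 mod 47 = 39, so 20^155 ≡ 39 (mod 47).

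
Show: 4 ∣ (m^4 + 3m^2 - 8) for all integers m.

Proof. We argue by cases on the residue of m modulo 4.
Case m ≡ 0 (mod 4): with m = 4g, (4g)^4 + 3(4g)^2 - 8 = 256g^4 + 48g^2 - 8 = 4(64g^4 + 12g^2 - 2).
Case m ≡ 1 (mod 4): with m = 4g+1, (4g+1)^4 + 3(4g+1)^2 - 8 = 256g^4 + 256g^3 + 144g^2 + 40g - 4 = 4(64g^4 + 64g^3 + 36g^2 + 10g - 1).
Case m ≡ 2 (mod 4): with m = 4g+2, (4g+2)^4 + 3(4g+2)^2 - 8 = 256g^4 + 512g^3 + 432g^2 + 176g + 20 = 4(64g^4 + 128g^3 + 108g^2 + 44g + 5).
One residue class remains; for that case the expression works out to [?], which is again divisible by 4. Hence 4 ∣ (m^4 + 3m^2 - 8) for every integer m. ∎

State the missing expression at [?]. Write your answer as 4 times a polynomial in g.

The residues treated are {0, 1, 2}, so the missing case is m ≡ 3 (mod 4); write m = 4g+3.
Then (4g+3)^4 + 3(4g+3)^2 - 8 = 256g^4 + 768g^3 + 912g^2 + 504g + 100 = 4(64g^4 + 192g^3 + 228g^2 + 126g + 25).

4(64g^4 + 192g^3 + 228g^2 + 126g + 25)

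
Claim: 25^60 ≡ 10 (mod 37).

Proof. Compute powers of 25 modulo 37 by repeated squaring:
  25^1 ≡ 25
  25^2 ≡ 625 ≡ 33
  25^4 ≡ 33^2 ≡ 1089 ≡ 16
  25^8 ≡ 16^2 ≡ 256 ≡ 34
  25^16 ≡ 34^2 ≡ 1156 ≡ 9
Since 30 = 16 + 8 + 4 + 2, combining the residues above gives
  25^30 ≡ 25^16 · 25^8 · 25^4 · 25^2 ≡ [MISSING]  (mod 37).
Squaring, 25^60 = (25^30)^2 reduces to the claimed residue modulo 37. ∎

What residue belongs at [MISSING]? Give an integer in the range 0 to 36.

26

25^16 · 25^8 · 25^4 · 25^2 ≡ 9 · 34 · 16 · 33 = 161568.
161568 mod 37 = 26, so 25^30 ≡ 26 (mod 37).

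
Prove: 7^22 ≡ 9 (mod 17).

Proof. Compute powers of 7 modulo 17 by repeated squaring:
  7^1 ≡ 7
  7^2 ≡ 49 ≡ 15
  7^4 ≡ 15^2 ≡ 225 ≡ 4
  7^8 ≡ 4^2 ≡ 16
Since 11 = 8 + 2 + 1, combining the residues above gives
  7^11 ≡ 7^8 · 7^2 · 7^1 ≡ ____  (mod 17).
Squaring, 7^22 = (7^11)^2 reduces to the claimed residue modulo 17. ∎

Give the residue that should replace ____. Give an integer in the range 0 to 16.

14

7^8 · 7^2 · 7^1 ≡ 16 · 15 · 7 = 1680.
1680 mod 17 = 14, so 7^11 ≡ 14 (mod 17).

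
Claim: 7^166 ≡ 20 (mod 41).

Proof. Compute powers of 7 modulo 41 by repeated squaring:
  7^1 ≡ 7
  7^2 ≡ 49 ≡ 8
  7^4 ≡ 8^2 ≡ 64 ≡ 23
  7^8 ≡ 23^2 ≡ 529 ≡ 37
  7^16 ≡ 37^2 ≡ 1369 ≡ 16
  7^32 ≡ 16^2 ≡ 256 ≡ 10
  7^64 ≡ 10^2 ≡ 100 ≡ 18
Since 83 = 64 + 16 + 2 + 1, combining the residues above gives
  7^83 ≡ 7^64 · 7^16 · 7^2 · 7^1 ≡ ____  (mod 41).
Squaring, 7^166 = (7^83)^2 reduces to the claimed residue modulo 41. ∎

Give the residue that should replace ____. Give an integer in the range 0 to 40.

Multiply the listed residues: 18 · 16 · 8 · 7 = 288 → 2304 → 16128.
Reducing modulo 41: 16128 = 393·41 + 15, so 7^83 ≡ 15.

15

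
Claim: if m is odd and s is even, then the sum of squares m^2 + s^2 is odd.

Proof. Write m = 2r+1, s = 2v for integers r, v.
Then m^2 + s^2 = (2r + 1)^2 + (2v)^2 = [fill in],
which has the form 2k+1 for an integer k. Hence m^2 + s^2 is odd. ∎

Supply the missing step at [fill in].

(2r + 1)^2 + (2v)^2 = 4r^2 + 4r + 4v^2 + 1
= 2(2r^2 + 2r + 2v^2) + 1.
Since 2r^2 + 2r + 2v^2 is an integer, the sum of squares is of the form 2k+1 for an integer k.

2(2r^2 + 2r + 2v^2) + 1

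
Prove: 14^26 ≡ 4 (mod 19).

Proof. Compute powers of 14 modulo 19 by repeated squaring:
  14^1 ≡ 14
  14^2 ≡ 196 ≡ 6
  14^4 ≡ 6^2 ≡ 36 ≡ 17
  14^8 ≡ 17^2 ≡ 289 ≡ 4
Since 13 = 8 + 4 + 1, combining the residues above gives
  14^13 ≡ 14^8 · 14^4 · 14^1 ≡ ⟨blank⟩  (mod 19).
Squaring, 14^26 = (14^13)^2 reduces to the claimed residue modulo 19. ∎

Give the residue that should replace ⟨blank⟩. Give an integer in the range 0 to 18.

Multiply the listed residues: 4 · 17 · 14 = 68 → 952.
Reducing modulo 19: 952 = 50·19 + 2, so 14^13 ≡ 2.

2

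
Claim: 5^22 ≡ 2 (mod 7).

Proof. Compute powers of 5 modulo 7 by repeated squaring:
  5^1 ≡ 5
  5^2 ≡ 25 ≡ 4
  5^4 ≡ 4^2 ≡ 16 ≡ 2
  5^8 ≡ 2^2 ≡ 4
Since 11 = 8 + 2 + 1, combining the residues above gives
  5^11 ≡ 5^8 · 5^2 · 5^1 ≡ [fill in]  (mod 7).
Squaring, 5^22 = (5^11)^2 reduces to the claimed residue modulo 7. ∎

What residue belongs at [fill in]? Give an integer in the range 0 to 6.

3

5^8 · 5^2 · 5^1 ≡ 4 · 4 · 5 = 80.
80 mod 7 = 3, so 5^11 ≡ 3 (mod 7).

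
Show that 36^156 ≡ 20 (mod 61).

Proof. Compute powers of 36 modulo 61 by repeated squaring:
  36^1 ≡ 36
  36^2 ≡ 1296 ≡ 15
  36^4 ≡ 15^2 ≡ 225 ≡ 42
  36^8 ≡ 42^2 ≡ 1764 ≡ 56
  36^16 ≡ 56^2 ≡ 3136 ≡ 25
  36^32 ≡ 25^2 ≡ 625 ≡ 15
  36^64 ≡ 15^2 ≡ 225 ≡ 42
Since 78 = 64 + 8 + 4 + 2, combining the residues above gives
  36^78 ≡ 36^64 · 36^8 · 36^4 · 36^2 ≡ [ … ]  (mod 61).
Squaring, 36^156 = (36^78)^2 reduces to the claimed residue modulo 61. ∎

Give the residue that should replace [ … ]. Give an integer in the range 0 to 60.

Multiply the listed residues: 42 · 56 · 42 · 15 = 2352 → 98784 → 1481760.
Reducing modulo 61: 1481760 = 24291·61 + 9, so 36^78 ≡ 9.

9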